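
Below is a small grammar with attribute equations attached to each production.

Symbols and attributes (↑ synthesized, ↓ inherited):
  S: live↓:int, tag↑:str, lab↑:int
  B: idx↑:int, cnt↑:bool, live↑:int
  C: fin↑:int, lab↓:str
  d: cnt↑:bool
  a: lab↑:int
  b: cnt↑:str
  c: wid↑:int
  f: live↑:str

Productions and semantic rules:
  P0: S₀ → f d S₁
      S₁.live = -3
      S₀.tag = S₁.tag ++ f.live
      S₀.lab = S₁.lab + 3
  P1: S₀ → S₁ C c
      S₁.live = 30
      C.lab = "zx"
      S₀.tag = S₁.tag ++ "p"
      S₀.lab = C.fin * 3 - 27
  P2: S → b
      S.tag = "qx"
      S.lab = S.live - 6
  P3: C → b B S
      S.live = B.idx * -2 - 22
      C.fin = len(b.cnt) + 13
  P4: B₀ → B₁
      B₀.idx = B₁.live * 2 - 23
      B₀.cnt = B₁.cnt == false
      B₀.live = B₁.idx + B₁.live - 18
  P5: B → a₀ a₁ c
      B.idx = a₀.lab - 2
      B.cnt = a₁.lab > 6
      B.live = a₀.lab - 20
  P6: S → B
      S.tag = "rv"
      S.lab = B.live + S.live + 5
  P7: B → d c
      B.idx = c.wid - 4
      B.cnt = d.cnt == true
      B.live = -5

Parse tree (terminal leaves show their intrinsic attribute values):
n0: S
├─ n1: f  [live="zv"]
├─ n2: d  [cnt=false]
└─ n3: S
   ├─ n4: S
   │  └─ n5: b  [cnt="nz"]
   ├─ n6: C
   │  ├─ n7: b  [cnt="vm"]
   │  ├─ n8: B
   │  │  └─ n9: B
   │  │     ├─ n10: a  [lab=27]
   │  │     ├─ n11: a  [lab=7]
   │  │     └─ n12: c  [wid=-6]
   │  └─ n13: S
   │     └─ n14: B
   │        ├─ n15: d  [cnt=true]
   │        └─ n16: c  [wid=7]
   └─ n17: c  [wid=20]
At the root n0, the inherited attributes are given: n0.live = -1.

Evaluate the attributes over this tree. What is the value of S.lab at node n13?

1. n0.live = -1  [given at root]
2. n1.live = "zv"  [terminal]
3. n2.cnt = false  [terminal]
4. n3.live = -3  [-3]
5. n4.live = 30  [30]
6. n5.cnt = "nz"  [terminal]
7. n4.tag = "qx"  ["qx"]
8. n4.lab = 24  [S.live - 6]
9. n6.lab = "zx"  ["zx"]
10. n7.cnt = "vm"  [terminal]
11. n10.lab = 27  [terminal]
12. n11.lab = 7  [terminal]
13. n12.wid = -6  [terminal]
14. n9.idx = 25  [a₀.lab - 2]
15. n9.cnt = true  [a₁.lab > 6]
16. n9.live = 7  [a₀.lab - 20]
17. n8.idx = -9  [B₁.live * 2 - 23]
18. n8.cnt = false  [B₁.cnt == false]
19. n8.live = 14  [B₁.idx + B₁.live - 18]
20. n13.live = -4  [B.idx * -2 - 22]
21. n15.cnt = true  [terminal]
22. n16.wid = 7  [terminal]
23. n14.idx = 3  [c.wid - 4]
24. n14.cnt = true  [d.cnt == true]
25. n14.live = -5  [-5]
26. n13.tag = "rv"  ["rv"]
27. n13.lab = -4  [B.live + S.live + 5]
28. n6.fin = 15  [len(b.cnt) + 13]
29. n17.wid = 20  [terminal]
30. n3.tag = "qxp"  [S₁.tag ++ "p"]
31. n3.lab = 18  [C.fin * 3 - 27]
32. n0.tag = "qxpzv"  [S₁.tag ++ f.live]
33. n0.lab = 21  [S₁.lab + 3]

-4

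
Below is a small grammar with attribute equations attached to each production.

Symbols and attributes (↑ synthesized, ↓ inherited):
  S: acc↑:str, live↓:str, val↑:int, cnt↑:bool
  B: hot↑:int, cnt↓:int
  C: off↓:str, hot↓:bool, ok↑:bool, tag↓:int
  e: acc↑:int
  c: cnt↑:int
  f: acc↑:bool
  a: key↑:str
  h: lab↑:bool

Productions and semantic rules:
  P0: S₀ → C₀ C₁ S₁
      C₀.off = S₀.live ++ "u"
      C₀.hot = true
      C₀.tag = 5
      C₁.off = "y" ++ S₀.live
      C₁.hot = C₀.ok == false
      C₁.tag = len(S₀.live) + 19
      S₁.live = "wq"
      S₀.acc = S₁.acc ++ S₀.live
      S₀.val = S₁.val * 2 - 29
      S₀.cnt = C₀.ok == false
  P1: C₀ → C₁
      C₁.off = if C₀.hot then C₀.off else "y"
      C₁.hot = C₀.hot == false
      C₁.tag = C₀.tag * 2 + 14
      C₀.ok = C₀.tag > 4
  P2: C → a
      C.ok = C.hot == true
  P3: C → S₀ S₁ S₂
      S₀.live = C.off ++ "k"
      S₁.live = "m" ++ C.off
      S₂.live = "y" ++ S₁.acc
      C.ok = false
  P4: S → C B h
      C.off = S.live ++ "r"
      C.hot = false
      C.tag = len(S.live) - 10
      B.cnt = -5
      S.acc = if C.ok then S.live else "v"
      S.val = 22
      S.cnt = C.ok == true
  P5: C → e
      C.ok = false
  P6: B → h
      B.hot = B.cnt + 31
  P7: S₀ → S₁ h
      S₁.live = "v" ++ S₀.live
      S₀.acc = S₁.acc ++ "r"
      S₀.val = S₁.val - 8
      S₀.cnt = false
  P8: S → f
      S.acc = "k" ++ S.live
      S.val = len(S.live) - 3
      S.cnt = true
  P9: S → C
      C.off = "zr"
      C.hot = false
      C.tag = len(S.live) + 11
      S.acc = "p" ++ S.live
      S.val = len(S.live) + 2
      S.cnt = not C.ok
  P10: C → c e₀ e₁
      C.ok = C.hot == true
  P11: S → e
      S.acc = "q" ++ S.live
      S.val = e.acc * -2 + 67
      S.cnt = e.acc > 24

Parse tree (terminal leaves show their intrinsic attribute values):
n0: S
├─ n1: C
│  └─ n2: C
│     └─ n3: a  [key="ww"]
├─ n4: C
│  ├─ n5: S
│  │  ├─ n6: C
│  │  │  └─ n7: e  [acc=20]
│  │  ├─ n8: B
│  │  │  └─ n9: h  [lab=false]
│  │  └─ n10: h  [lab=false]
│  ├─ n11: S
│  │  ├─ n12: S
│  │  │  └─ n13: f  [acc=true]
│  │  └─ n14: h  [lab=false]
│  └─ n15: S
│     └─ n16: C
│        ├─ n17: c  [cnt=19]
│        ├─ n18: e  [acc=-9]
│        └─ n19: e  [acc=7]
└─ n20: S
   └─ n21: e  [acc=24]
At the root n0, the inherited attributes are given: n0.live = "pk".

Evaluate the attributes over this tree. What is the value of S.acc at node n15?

1. n0.live = "pk"  [given at root]
2. n1.off = "pku"  [S₀.live ++ "u"]
3. n1.hot = true  [true]
4. n1.tag = 5  [5]
5. n2.off = "pku"  [if C₀.hot then C₀.off else "y"]
6. n2.hot = false  [C₀.hot == false]
7. n2.tag = 24  [C₀.tag * 2 + 14]
8. n3.key = "ww"  [terminal]
9. n2.ok = false  [C.hot == true]
10. n1.ok = true  [C₀.tag > 4]
11. n4.off = "ypk"  ["y" ++ S₀.live]
12. n4.hot = false  [C₀.ok == false]
13. n4.tag = 21  [len(S₀.live) + 19]
14. n5.live = "ypkk"  [C.off ++ "k"]
15. n6.off = "ypkkr"  [S.live ++ "r"]
16. n6.hot = false  [false]
17. n6.tag = -6  [len(S.live) - 10]
18. n7.acc = 20  [terminal]
19. n6.ok = false  [false]
20. n8.cnt = -5  [-5]
21. n9.lab = false  [terminal]
22. n8.hot = 26  [B.cnt + 31]
23. n10.lab = false  [terminal]
24. n5.acc = "v"  [if C.ok then S.live else "v"]
25. n5.val = 22  [22]
26. n5.cnt = false  [C.ok == true]
27. n11.live = "mypk"  ["m" ++ C.off]
28. n12.live = "vmypk"  ["v" ++ S₀.live]
29. n13.acc = true  [terminal]
30. n12.acc = "kvmypk"  ["k" ++ S.live]
31. n12.val = 2  [len(S.live) - 3]
32. n12.cnt = true  [true]
33. n14.lab = false  [terminal]
34. n11.acc = "kvmypkr"  [S₁.acc ++ "r"]
35. n11.val = -6  [S₁.val - 8]
36. n11.cnt = false  [false]
37. n15.live = "ykvmypkr"  ["y" ++ S₁.acc]
38. n16.off = "zr"  ["zr"]
39. n16.hot = false  [false]
40. n16.tag = 19  [len(S.live) + 11]
41. n17.cnt = 19  [terminal]
42. n18.acc = -9  [terminal]
43. n19.acc = 7  [terminal]
44. n16.ok = false  [C.hot == true]
45. n15.acc = "pykvmypkr"  ["p" ++ S.live]
46. n15.val = 10  [len(S.live) + 2]
47. n15.cnt = true  [not C.ok]
48. n4.ok = false  [false]
49. n20.live = "wq"  ["wq"]
50. n21.acc = 24  [terminal]
51. n20.acc = "qwq"  ["q" ++ S.live]
52. n20.val = 19  [e.acc * -2 + 67]
53. n20.cnt = false  [e.acc > 24]
54. n0.acc = "qwqpk"  [S₁.acc ++ S₀.live]
55. n0.val = 9  [S₁.val * 2 - 29]
56. n0.cnt = false  [C₀.ok == false]

"pykvmypkr"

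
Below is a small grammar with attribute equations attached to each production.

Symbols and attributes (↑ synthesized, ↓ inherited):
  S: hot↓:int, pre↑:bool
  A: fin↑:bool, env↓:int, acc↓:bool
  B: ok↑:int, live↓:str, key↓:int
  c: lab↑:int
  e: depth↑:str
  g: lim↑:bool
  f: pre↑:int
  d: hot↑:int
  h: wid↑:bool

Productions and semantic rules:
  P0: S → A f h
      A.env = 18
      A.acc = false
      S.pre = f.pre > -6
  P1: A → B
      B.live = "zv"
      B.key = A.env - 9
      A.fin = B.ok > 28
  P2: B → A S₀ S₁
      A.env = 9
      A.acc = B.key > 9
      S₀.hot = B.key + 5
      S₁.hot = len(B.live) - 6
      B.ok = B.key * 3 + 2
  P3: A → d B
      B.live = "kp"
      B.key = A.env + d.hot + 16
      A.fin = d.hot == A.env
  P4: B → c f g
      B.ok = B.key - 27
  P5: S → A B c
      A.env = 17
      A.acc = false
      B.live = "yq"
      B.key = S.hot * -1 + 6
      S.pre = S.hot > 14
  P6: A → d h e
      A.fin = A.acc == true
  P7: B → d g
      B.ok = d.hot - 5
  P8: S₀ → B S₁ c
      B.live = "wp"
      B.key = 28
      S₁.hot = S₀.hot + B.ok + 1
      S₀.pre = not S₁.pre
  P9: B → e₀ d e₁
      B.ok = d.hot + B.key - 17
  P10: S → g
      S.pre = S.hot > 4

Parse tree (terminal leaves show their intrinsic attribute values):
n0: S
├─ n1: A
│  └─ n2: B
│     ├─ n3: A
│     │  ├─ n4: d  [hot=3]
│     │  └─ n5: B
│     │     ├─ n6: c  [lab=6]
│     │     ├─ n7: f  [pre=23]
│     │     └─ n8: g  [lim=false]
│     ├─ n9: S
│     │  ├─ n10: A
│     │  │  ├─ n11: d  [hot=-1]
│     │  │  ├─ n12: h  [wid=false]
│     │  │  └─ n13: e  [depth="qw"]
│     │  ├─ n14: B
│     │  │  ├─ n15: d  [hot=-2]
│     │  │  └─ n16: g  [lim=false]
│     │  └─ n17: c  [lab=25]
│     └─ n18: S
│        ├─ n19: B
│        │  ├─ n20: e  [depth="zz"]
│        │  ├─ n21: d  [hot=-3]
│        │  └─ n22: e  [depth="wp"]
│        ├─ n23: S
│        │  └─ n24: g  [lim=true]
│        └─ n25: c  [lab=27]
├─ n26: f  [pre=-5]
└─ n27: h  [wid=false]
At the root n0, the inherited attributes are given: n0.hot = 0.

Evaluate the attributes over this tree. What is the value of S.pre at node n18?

1. n0.hot = 0  [given at root]
2. n1.env = 18  [18]
3. n1.acc = false  [false]
4. n2.live = "zv"  ["zv"]
5. n2.key = 9  [A.env - 9]
6. n3.env = 9  [9]
7. n3.acc = false  [B.key > 9]
8. n4.hot = 3  [terminal]
9. n5.live = "kp"  ["kp"]
10. n5.key = 28  [A.env + d.hot + 16]
11. n6.lab = 6  [terminal]
12. n7.pre = 23  [terminal]
13. n8.lim = false  [terminal]
14. n5.ok = 1  [B.key - 27]
15. n3.fin = false  [d.hot == A.env]
16. n9.hot = 14  [B.key + 5]
17. n10.env = 17  [17]
18. n10.acc = false  [false]
19. n11.hot = -1  [terminal]
20. n12.wid = false  [terminal]
21. n13.depth = "qw"  [terminal]
22. n10.fin = false  [A.acc == true]
23. n14.live = "yq"  ["yq"]
24. n14.key = -8  [S.hot * -1 + 6]
25. n15.hot = -2  [terminal]
26. n16.lim = false  [terminal]
27. n14.ok = -7  [d.hot - 5]
28. n17.lab = 25  [terminal]
29. n9.pre = false  [S.hot > 14]
30. n18.hot = -4  [len(B.live) - 6]
31. n19.live = "wp"  ["wp"]
32. n19.key = 28  [28]
33. n20.depth = "zz"  [terminal]
34. n21.hot = -3  [terminal]
35. n22.depth = "wp"  [terminal]
36. n19.ok = 8  [d.hot + B.key - 17]
37. n23.hot = 5  [S₀.hot + B.ok + 1]
38. n24.lim = true  [terminal]
39. n23.pre = true  [S.hot > 4]
40. n25.lab = 27  [terminal]
41. n18.pre = false  [not S₁.pre]
42. n2.ok = 29  [B.key * 3 + 2]
43. n1.fin = true  [B.ok > 28]
44. n26.pre = -5  [terminal]
45. n27.wid = false  [terminal]
46. n0.pre = true  [f.pre > -6]

false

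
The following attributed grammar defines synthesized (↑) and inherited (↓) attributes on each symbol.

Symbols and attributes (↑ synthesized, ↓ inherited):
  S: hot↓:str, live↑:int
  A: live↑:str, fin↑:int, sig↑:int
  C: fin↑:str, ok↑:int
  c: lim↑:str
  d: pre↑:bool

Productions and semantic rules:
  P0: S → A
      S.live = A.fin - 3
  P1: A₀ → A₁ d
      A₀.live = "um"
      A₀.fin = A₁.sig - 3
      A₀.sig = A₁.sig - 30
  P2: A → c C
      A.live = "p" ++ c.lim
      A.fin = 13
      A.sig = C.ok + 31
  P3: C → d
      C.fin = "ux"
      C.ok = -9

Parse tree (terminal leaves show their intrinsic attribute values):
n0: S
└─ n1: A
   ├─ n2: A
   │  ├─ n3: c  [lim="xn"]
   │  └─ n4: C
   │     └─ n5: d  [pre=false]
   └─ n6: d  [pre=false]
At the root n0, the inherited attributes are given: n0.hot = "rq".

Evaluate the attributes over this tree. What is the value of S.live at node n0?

1. n0.hot = "rq"  [given at root]
2. n3.lim = "xn"  [terminal]
3. n5.pre = false  [terminal]
4. n4.fin = "ux"  ["ux"]
5. n4.ok = -9  [-9]
6. n2.live = "pxn"  ["p" ++ c.lim]
7. n2.fin = 13  [13]
8. n2.sig = 22  [C.ok + 31]
9. n6.pre = false  [terminal]
10. n1.live = "um"  ["um"]
11. n1.fin = 19  [A₁.sig - 3]
12. n1.sig = -8  [A₁.sig - 30]
13. n0.live = 16  [A.fin - 3]

16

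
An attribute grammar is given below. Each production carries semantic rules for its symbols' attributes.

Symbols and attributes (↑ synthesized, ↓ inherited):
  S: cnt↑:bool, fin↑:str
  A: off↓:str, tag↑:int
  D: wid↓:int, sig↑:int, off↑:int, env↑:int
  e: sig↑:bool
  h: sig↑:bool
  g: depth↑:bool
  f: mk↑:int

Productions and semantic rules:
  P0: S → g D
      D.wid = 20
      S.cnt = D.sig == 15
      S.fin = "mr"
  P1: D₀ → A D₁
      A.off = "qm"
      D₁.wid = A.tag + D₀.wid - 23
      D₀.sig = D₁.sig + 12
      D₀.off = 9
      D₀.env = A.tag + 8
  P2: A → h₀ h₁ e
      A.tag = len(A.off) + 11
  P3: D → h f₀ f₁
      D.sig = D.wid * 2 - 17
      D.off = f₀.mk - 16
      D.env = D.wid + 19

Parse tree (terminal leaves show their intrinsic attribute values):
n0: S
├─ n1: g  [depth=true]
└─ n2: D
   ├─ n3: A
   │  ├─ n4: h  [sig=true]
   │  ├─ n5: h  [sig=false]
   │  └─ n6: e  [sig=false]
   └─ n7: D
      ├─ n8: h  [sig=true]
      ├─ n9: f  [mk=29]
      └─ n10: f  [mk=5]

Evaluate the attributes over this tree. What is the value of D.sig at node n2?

1. n1.depth = true  [terminal]
2. n2.wid = 20  [20]
3. n3.off = "qm"  ["qm"]
4. n4.sig = true  [terminal]
5. n5.sig = false  [terminal]
6. n6.sig = false  [terminal]
7. n3.tag = 13  [len(A.off) + 11]
8. n7.wid = 10  [A.tag + D₀.wid - 23]
9. n8.sig = true  [terminal]
10. n9.mk = 29  [terminal]
11. n10.mk = 5  [terminal]
12. n7.sig = 3  [D.wid * 2 - 17]
13. n7.off = 13  [f₀.mk - 16]
14. n7.env = 29  [D.wid + 19]
15. n2.sig = 15  [D₁.sig + 12]
16. n2.off = 9  [9]
17. n2.env = 21  [A.tag + 8]
18. n0.cnt = true  [D.sig == 15]
19. n0.fin = "mr"  ["mr"]

15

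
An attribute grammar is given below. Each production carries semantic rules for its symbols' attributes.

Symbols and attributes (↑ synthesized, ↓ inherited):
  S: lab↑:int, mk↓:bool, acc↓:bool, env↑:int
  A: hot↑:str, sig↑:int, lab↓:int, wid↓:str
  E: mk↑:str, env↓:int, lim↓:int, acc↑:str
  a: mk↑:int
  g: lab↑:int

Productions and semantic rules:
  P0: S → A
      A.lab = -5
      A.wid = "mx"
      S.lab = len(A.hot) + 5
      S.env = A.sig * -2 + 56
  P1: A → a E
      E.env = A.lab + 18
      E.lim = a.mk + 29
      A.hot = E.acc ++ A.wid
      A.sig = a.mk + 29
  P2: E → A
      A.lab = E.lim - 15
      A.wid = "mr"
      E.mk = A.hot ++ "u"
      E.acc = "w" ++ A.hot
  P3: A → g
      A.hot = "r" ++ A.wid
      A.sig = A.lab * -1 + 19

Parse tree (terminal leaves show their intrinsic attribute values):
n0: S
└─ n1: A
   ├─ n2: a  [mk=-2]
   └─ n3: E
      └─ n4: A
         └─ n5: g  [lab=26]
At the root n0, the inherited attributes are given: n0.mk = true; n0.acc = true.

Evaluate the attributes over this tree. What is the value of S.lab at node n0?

1. n0.mk = true  [given at root]
2. n0.acc = true  [given at root]
3. n1.lab = -5  [-5]
4. n1.wid = "mx"  ["mx"]
5. n2.mk = -2  [terminal]
6. n3.env = 13  [A.lab + 18]
7. n3.lim = 27  [a.mk + 29]
8. n4.lab = 12  [E.lim - 15]
9. n4.wid = "mr"  ["mr"]
10. n5.lab = 26  [terminal]
11. n4.hot = "rmr"  ["r" ++ A.wid]
12. n4.sig = 7  [A.lab * -1 + 19]
13. n3.mk = "rmru"  [A.hot ++ "u"]
14. n3.acc = "wrmr"  ["w" ++ A.hot]
15. n1.hot = "wrmrmx"  [E.acc ++ A.wid]
16. n1.sig = 27  [a.mk + 29]
17. n0.lab = 11  [len(A.hot) + 5]
18. n0.env = 2  [A.sig * -2 + 56]

11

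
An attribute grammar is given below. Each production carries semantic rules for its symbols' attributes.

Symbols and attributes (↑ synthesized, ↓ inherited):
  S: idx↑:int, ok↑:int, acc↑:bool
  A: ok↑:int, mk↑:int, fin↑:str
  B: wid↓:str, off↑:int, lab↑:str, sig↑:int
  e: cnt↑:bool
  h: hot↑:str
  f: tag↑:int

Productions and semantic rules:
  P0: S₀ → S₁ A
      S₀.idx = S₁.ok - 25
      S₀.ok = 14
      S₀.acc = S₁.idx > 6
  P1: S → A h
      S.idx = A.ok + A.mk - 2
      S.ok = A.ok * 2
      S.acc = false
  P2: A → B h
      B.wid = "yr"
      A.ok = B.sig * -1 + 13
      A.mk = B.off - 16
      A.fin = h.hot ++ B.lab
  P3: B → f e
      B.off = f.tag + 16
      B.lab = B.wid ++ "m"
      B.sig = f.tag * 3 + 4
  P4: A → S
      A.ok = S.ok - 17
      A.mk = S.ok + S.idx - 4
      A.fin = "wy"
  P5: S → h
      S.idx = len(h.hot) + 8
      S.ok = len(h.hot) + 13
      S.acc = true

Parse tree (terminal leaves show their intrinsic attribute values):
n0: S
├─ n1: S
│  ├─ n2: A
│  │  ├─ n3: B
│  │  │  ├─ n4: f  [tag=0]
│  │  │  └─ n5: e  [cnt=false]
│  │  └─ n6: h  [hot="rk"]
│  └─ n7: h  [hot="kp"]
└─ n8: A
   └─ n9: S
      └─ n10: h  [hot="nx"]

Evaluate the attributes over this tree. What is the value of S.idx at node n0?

1. n3.wid = "yr"  ["yr"]
2. n4.tag = 0  [terminal]
3. n5.cnt = false  [terminal]
4. n3.off = 16  [f.tag + 16]
5. n3.lab = "yrm"  [B.wid ++ "m"]
6. n3.sig = 4  [f.tag * 3 + 4]
7. n6.hot = "rk"  [terminal]
8. n2.ok = 9  [B.sig * -1 + 13]
9. n2.mk = 0  [B.off - 16]
10. n2.fin = "rkyrm"  [h.hot ++ B.lab]
11. n7.hot = "kp"  [terminal]
12. n1.idx = 7  [A.ok + A.mk - 2]
13. n1.ok = 18  [A.ok * 2]
14. n1.acc = false  [false]
15. n10.hot = "nx"  [terminal]
16. n9.idx = 10  [len(h.hot) + 8]
17. n9.ok = 15  [len(h.hot) + 13]
18. n9.acc = true  [true]
19. n8.ok = -2  [S.ok - 17]
20. n8.mk = 21  [S.ok + S.idx - 4]
21. n8.fin = "wy"  ["wy"]
22. n0.idx = -7  [S₁.ok - 25]
23. n0.ok = 14  [14]
24. n0.acc = true  [S₁.idx > 6]

-7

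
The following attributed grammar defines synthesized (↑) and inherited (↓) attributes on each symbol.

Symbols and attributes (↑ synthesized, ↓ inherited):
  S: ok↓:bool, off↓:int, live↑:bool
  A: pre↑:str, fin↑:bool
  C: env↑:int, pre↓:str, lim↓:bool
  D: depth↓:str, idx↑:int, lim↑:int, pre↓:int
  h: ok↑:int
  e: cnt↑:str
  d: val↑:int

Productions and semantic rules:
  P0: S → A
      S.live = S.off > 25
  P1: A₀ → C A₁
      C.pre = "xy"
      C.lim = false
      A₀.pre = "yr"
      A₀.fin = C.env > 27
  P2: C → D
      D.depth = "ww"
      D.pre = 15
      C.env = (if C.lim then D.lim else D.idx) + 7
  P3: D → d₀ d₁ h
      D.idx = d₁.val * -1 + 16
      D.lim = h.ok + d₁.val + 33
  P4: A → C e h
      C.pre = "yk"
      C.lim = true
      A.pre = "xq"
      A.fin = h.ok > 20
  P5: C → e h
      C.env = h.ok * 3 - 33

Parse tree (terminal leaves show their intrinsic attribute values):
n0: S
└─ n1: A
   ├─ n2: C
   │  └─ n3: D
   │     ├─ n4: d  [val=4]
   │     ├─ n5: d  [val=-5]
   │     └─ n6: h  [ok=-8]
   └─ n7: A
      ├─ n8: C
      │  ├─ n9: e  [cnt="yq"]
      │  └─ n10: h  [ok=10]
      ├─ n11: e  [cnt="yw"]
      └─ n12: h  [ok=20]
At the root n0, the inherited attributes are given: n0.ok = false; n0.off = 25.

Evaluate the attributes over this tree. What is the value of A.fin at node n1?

true

1. n0.ok = false  [given at root]
2. n0.off = 25  [given at root]
3. n2.pre = "xy"  ["xy"]
4. n2.lim = false  [false]
5. n3.depth = "ww"  ["ww"]
6. n3.pre = 15  [15]
7. n4.val = 4  [terminal]
8. n5.val = -5  [terminal]
9. n6.ok = -8  [terminal]
10. n3.idx = 21  [d₁.val * -1 + 16]
11. n3.lim = 20  [h.ok + d₁.val + 33]
12. n2.env = 28  [(if C.lim then D.lim else D.idx) + 7]
13. n8.pre = "yk"  ["yk"]
14. n8.lim = true  [true]
15. n9.cnt = "yq"  [terminal]
16. n10.ok = 10  [terminal]
17. n8.env = -3  [h.ok * 3 - 33]
18. n11.cnt = "yw"  [terminal]
19. n12.ok = 20  [terminal]
20. n7.pre = "xq"  ["xq"]
21. n7.fin = false  [h.ok > 20]
22. n1.pre = "yr"  ["yr"]
23. n1.fin = true  [C.env > 27]
24. n0.live = false  [S.off > 25]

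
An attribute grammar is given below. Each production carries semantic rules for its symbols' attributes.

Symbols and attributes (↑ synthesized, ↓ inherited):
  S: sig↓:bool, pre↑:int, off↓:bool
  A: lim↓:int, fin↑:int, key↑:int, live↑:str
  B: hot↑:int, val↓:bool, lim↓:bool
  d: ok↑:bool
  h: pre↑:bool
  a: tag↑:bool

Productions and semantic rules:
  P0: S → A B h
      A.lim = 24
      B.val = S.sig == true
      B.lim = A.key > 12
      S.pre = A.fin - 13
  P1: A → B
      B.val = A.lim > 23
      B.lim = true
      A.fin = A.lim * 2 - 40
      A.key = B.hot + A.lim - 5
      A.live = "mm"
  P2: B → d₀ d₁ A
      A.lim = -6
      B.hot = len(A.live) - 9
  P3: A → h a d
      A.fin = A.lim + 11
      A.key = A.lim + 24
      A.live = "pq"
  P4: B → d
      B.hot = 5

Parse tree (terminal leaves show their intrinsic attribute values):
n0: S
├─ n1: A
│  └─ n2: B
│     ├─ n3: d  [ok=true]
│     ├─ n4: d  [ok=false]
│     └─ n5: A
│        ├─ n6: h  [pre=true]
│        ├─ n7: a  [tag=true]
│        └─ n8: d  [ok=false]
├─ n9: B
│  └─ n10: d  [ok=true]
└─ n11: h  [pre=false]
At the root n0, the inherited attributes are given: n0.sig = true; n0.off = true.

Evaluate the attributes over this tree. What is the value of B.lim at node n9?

false

1. n0.sig = true  [given at root]
2. n0.off = true  [given at root]
3. n1.lim = 24  [24]
4. n2.val = true  [A.lim > 23]
5. n2.lim = true  [true]
6. n3.ok = true  [terminal]
7. n4.ok = false  [terminal]
8. n5.lim = -6  [-6]
9. n6.pre = true  [terminal]
10. n7.tag = true  [terminal]
11. n8.ok = false  [terminal]
12. n5.fin = 5  [A.lim + 11]
13. n5.key = 18  [A.lim + 24]
14. n5.live = "pq"  ["pq"]
15. n2.hot = -7  [len(A.live) - 9]
16. n1.fin = 8  [A.lim * 2 - 40]
17. n1.key = 12  [B.hot + A.lim - 5]
18. n1.live = "mm"  ["mm"]
19. n9.val = true  [S.sig == true]
20. n9.lim = false  [A.key > 12]
21. n10.ok = true  [terminal]
22. n9.hot = 5  [5]
23. n11.pre = false  [terminal]
24. n0.pre = -5  [A.fin - 13]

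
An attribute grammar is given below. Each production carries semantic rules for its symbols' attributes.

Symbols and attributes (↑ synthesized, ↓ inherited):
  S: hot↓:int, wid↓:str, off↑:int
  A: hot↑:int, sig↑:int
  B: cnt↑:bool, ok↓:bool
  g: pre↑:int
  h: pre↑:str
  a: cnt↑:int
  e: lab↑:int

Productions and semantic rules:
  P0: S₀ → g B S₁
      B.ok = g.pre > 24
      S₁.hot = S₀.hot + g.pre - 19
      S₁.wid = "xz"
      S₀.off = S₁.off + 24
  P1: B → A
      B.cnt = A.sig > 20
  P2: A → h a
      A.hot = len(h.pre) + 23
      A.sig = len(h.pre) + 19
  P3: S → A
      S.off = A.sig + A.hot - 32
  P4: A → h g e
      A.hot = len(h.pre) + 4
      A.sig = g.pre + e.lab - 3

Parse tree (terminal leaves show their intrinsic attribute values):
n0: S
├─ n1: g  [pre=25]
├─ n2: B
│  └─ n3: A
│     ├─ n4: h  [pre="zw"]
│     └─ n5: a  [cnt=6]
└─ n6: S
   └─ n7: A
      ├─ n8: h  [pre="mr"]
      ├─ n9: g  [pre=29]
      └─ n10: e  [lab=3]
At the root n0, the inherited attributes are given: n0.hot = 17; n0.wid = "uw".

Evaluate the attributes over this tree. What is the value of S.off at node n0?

27

1. n0.hot = 17  [given at root]
2. n0.wid = "uw"  [given at root]
3. n1.pre = 25  [terminal]
4. n2.ok = true  [g.pre > 24]
5. n4.pre = "zw"  [terminal]
6. n5.cnt = 6  [terminal]
7. n3.hot = 25  [len(h.pre) + 23]
8. n3.sig = 21  [len(h.pre) + 19]
9. n2.cnt = true  [A.sig > 20]
10. n6.hot = 23  [S₀.hot + g.pre - 19]
11. n6.wid = "xz"  ["xz"]
12. n8.pre = "mr"  [terminal]
13. n9.pre = 29  [terminal]
14. n10.lab = 3  [terminal]
15. n7.hot = 6  [len(h.pre) + 4]
16. n7.sig = 29  [g.pre + e.lab - 3]
17. n6.off = 3  [A.sig + A.hot - 32]
18. n0.off = 27  [S₁.off + 24]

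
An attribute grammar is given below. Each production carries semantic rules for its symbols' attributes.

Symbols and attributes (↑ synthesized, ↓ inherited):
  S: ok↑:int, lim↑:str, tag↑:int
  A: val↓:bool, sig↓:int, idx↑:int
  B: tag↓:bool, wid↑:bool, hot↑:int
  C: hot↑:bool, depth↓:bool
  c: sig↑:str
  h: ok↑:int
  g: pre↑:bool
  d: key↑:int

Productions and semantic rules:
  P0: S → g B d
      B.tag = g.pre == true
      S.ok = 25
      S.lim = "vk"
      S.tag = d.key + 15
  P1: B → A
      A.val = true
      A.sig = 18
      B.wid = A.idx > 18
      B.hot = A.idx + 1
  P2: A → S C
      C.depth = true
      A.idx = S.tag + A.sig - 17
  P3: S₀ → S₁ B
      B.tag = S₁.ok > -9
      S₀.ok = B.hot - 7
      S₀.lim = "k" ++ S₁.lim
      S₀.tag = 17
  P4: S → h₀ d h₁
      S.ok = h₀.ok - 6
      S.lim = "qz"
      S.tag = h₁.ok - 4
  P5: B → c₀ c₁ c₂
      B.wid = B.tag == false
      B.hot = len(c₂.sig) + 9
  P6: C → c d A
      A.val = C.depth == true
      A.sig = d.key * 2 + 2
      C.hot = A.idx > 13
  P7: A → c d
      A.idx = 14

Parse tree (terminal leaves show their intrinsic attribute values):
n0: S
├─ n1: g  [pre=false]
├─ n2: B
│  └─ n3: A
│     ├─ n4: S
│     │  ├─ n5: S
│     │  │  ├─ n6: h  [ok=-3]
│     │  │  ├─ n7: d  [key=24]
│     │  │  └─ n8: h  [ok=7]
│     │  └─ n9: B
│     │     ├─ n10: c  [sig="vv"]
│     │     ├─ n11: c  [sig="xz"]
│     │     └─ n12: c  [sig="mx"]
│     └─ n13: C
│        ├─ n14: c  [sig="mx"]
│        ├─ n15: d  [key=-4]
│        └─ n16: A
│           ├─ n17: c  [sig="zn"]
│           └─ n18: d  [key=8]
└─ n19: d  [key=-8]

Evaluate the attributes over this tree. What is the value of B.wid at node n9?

1. n1.pre = false  [terminal]
2. n2.tag = false  [g.pre == true]
3. n3.val = true  [true]
4. n3.sig = 18  [18]
5. n6.ok = -3  [terminal]
6. n7.key = 24  [terminal]
7. n8.ok = 7  [terminal]
8. n5.ok = -9  [h₀.ok - 6]
9. n5.lim = "qz"  ["qz"]
10. n5.tag = 3  [h₁.ok - 4]
11. n9.tag = false  [S₁.ok > -9]
12. n10.sig = "vv"  [terminal]
13. n11.sig = "xz"  [terminal]
14. n12.sig = "mx"  [terminal]
15. n9.wid = true  [B.tag == false]
16. n9.hot = 11  [len(c₂.sig) + 9]
17. n4.ok = 4  [B.hot - 7]
18. n4.lim = "kqz"  ["k" ++ S₁.lim]
19. n4.tag = 17  [17]
20. n13.depth = true  [true]
21. n14.sig = "mx"  [terminal]
22. n15.key = -4  [terminal]
23. n16.val = true  [C.depth == true]
24. n16.sig = -6  [d.key * 2 + 2]
25. n17.sig = "zn"  [terminal]
26. n18.key = 8  [terminal]
27. n16.idx = 14  [14]
28. n13.hot = true  [A.idx > 13]
29. n3.idx = 18  [S.tag + A.sig - 17]
30. n2.wid = false  [A.idx > 18]
31. n2.hot = 19  [A.idx + 1]
32. n19.key = -8  [terminal]
33. n0.ok = 25  [25]
34. n0.lim = "vk"  ["vk"]
35. n0.tag = 7  [d.key + 15]

true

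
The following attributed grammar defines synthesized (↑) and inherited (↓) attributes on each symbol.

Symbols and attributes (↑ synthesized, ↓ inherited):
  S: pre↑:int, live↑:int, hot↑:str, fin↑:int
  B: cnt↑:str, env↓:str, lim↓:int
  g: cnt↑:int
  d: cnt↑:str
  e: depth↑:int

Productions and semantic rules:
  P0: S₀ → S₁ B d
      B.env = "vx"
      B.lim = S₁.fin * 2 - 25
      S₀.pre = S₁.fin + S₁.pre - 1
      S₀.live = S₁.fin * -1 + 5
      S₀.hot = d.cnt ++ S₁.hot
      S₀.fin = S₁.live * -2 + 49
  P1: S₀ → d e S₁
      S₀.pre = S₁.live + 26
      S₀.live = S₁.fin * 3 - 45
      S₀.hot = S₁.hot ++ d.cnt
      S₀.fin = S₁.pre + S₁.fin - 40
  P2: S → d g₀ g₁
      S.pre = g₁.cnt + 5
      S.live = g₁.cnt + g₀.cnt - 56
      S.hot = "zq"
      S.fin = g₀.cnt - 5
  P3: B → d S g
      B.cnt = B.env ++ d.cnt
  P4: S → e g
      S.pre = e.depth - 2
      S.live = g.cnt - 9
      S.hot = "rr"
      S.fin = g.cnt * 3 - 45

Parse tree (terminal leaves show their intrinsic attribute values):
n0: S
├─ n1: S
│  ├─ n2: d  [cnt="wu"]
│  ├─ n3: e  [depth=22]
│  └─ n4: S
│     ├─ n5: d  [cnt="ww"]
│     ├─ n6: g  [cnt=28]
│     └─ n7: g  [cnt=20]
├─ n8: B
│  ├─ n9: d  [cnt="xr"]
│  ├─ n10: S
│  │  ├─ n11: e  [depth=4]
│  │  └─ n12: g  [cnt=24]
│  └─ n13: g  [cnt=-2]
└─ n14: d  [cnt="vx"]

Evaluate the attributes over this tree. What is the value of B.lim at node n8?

-9

1. n2.cnt = "wu"  [terminal]
2. n3.depth = 22  [terminal]
3. n5.cnt = "ww"  [terminal]
4. n6.cnt = 28  [terminal]
5. n7.cnt = 20  [terminal]
6. n4.pre = 25  [g₁.cnt + 5]
7. n4.live = -8  [g₁.cnt + g₀.cnt - 56]
8. n4.hot = "zq"  ["zq"]
9. n4.fin = 23  [g₀.cnt - 5]
10. n1.pre = 18  [S₁.live + 26]
11. n1.live = 24  [S₁.fin * 3 - 45]
12. n1.hot = "zqwu"  [S₁.hot ++ d.cnt]
13. n1.fin = 8  [S₁.pre + S₁.fin - 40]
14. n8.env = "vx"  ["vx"]
15. n8.lim = -9  [S₁.fin * 2 - 25]
16. n9.cnt = "xr"  [terminal]
17. n11.depth = 4  [terminal]
18. n12.cnt = 24  [terminal]
19. n10.pre = 2  [e.depth - 2]
20. n10.live = 15  [g.cnt - 9]
21. n10.hot = "rr"  ["rr"]
22. n10.fin = 27  [g.cnt * 3 - 45]
23. n13.cnt = -2  [terminal]
24. n8.cnt = "vxxr"  [B.env ++ d.cnt]
25. n14.cnt = "vx"  [terminal]
26. n0.pre = 25  [S₁.fin + S₁.pre - 1]
27. n0.live = -3  [S₁.fin * -1 + 5]
28. n0.hot = "vxzqwu"  [d.cnt ++ S₁.hot]
29. n0.fin = 1  [S₁.live * -2 + 49]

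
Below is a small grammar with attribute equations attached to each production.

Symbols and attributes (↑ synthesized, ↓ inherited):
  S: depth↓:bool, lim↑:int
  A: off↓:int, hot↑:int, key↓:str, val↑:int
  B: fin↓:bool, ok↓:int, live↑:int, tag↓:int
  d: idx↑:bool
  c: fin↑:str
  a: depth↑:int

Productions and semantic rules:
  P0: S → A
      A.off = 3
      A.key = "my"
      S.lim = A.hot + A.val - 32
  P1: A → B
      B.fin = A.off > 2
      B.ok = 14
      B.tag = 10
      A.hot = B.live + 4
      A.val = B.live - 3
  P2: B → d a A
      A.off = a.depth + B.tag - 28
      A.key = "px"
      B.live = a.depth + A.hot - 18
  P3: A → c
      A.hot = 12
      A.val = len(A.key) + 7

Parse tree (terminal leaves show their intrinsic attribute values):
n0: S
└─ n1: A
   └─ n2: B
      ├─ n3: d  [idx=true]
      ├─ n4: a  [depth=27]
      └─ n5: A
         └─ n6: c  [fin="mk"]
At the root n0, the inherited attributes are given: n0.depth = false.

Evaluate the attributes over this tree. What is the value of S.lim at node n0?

1. n0.depth = false  [given at root]
2. n1.off = 3  [3]
3. n1.key = "my"  ["my"]
4. n2.fin = true  [A.off > 2]
5. n2.ok = 14  [14]
6. n2.tag = 10  [10]
7. n3.idx = true  [terminal]
8. n4.depth = 27  [terminal]
9. n5.off = 9  [a.depth + B.tag - 28]
10. n5.key = "px"  ["px"]
11. n6.fin = "mk"  [terminal]
12. n5.hot = 12  [12]
13. n5.val = 9  [len(A.key) + 7]
14. n2.live = 21  [a.depth + A.hot - 18]
15. n1.hot = 25  [B.live + 4]
16. n1.val = 18  [B.live - 3]
17. n0.lim = 11  [A.hot + A.val - 32]

11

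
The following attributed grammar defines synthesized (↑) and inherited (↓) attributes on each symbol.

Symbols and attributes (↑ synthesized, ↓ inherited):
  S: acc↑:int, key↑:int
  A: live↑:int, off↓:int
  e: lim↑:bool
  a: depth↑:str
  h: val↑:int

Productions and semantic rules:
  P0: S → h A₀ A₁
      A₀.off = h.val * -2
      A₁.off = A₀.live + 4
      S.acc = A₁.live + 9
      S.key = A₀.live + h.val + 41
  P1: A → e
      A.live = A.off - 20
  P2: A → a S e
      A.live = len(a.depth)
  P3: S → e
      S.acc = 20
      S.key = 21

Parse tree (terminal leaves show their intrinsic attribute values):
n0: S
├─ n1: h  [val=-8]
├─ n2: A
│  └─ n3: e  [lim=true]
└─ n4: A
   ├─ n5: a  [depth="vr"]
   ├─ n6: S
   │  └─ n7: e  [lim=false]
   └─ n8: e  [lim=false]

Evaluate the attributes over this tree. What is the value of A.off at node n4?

1. n1.val = -8  [terminal]
2. n2.off = 16  [h.val * -2]
3. n3.lim = true  [terminal]
4. n2.live = -4  [A.off - 20]
5. n4.off = 0  [A₀.live + 4]
6. n5.depth = "vr"  [terminal]
7. n7.lim = false  [terminal]
8. n6.acc = 20  [20]
9. n6.key = 21  [21]
10. n8.lim = false  [terminal]
11. n4.live = 2  [len(a.depth)]
12. n0.acc = 11  [A₁.live + 9]
13. n0.key = 29  [A₀.live + h.val + 41]

0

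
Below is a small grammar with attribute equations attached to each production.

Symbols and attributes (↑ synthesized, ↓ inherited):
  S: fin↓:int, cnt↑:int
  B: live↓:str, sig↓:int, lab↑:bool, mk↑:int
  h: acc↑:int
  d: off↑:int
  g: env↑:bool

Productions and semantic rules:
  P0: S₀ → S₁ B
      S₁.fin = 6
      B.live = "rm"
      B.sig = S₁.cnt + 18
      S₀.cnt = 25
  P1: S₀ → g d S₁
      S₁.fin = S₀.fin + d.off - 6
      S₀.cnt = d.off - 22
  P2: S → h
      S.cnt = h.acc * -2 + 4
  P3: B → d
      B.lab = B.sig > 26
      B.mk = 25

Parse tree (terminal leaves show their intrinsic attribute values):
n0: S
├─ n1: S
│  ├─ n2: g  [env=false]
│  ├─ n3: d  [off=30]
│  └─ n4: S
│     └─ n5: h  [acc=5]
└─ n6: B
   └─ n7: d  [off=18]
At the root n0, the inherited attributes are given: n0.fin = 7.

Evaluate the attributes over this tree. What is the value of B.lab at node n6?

1. n0.fin = 7  [given at root]
2. n1.fin = 6  [6]
3. n2.env = false  [terminal]
4. n3.off = 30  [terminal]
5. n4.fin = 30  [S₀.fin + d.off - 6]
6. n5.acc = 5  [terminal]
7. n4.cnt = -6  [h.acc * -2 + 4]
8. n1.cnt = 8  [d.off - 22]
9. n6.live = "rm"  ["rm"]
10. n6.sig = 26  [S₁.cnt + 18]
11. n7.off = 18  [terminal]
12. n6.lab = false  [B.sig > 26]
13. n6.mk = 25  [25]
14. n0.cnt = 25  [25]

false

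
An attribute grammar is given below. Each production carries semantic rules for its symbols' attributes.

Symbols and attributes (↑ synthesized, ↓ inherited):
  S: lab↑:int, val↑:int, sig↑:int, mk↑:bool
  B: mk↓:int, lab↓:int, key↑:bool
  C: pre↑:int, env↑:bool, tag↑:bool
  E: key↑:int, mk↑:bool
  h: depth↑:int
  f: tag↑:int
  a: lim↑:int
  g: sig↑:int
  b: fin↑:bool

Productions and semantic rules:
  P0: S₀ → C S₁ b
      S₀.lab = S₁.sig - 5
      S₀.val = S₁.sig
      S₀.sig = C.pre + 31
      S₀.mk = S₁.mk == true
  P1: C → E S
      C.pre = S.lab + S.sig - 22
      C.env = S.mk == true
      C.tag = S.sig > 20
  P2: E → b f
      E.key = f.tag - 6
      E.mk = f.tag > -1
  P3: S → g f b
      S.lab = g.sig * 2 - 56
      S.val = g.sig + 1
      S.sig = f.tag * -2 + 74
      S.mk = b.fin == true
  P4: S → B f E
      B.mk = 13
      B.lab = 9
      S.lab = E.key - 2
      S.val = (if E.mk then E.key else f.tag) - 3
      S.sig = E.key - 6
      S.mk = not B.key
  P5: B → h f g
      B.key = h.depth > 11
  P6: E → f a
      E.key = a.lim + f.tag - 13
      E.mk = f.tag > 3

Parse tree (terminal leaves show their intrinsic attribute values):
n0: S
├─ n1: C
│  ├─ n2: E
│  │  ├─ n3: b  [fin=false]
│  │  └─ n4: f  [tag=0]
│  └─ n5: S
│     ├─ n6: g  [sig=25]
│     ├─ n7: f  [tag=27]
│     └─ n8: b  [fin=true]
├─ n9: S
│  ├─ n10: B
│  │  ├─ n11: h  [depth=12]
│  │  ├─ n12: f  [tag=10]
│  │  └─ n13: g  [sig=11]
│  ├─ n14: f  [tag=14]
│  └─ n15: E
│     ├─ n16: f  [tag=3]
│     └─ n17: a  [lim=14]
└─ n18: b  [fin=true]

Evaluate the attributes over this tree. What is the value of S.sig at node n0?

23

1. n3.fin = false  [terminal]
2. n4.tag = 0  [terminal]
3. n2.key = -6  [f.tag - 6]
4. n2.mk = true  [f.tag > -1]
5. n6.sig = 25  [terminal]
6. n7.tag = 27  [terminal]
7. n8.fin = true  [terminal]
8. n5.lab = -6  [g.sig * 2 - 56]
9. n5.val = 26  [g.sig + 1]
10. n5.sig = 20  [f.tag * -2 + 74]
11. n5.mk = true  [b.fin == true]
12. n1.pre = -8  [S.lab + S.sig - 22]
13. n1.env = true  [S.mk == true]
14. n1.tag = false  [S.sig > 20]
15. n10.mk = 13  [13]
16. n10.lab = 9  [9]
17. n11.depth = 12  [terminal]
18. n12.tag = 10  [terminal]
19. n13.sig = 11  [terminal]
20. n10.key = true  [h.depth > 11]
21. n14.tag = 14  [terminal]
22. n16.tag = 3  [terminal]
23. n17.lim = 14  [terminal]
24. n15.key = 4  [a.lim + f.tag - 13]
25. n15.mk = false  [f.tag > 3]
26. n9.lab = 2  [E.key - 2]
27. n9.val = 11  [(if E.mk then E.key else f.tag) - 3]
28. n9.sig = -2  [E.key - 6]
29. n9.mk = false  [not B.key]
30. n18.fin = true  [terminal]
31. n0.lab = -7  [S₁.sig - 5]
32. n0.val = -2  [S₁.sig]
33. n0.sig = 23  [C.pre + 31]
34. n0.mk = false  [S₁.mk == true]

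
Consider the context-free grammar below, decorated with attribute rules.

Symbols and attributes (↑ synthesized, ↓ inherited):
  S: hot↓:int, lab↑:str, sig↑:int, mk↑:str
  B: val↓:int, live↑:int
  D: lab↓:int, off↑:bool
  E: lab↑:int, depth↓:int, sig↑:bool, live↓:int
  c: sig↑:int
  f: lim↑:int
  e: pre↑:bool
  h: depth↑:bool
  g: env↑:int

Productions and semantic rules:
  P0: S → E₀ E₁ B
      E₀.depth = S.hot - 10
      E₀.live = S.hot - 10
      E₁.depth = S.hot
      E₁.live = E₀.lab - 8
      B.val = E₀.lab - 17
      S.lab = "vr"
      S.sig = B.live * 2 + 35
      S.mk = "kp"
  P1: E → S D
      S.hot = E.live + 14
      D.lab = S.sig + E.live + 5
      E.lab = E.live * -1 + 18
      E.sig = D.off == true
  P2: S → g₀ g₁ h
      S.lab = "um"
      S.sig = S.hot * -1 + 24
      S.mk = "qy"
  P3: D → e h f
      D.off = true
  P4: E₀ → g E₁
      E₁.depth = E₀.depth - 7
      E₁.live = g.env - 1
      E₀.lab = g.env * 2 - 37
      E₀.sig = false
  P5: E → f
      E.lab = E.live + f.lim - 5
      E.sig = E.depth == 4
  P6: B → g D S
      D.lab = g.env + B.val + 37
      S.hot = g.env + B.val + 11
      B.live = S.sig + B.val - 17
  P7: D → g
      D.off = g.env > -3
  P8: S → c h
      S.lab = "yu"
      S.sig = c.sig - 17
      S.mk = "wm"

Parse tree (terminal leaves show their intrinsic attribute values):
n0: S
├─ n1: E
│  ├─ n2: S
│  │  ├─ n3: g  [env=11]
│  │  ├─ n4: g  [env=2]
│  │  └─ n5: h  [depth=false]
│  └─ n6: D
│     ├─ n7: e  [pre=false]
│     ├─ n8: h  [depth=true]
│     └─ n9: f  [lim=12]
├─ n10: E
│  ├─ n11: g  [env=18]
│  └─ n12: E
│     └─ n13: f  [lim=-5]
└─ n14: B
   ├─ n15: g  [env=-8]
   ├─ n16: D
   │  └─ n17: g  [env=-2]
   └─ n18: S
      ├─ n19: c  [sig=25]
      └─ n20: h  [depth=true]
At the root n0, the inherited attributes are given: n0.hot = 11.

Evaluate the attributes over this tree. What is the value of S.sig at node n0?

17

1. n0.hot = 11  [given at root]
2. n1.depth = 1  [S.hot - 10]
3. n1.live = 1  [S.hot - 10]
4. n2.hot = 15  [E.live + 14]
5. n3.env = 11  [terminal]
6. n4.env = 2  [terminal]
7. n5.depth = false  [terminal]
8. n2.lab = "um"  ["um"]
9. n2.sig = 9  [S.hot * -1 + 24]
10. n2.mk = "qy"  ["qy"]
11. n6.lab = 15  [S.sig + E.live + 5]
12. n7.pre = false  [terminal]
13. n8.depth = true  [terminal]
14. n9.lim = 12  [terminal]
15. n6.off = true  [true]
16. n1.lab = 17  [E.live * -1 + 18]
17. n1.sig = true  [D.off == true]
18. n10.depth = 11  [S.hot]
19. n10.live = 9  [E₀.lab - 8]
20. n11.env = 18  [terminal]
21. n12.depth = 4  [E₀.depth - 7]
22. n12.live = 17  [g.env - 1]
23. n13.lim = -5  [terminal]
24. n12.lab = 7  [E.live + f.lim - 5]
25. n12.sig = true  [E.depth == 4]
26. n10.lab = -1  [g.env * 2 - 37]
27. n10.sig = false  [false]
28. n14.val = 0  [E₀.lab - 17]
29. n15.env = -8  [terminal]
30. n16.lab = 29  [g.env + B.val + 37]
31. n17.env = -2  [terminal]
32. n16.off = true  [g.env > -3]
33. n18.hot = 3  [g.env + B.val + 11]
34. n19.sig = 25  [terminal]
35. n20.depth = true  [terminal]
36. n18.lab = "yu"  ["yu"]
37. n18.sig = 8  [c.sig - 17]
38. n18.mk = "wm"  ["wm"]
39. n14.live = -9  [S.sig + B.val - 17]
40. n0.lab = "vr"  ["vr"]
41. n0.sig = 17  [B.live * 2 + 35]
42. n0.mk = "kp"  ["kp"]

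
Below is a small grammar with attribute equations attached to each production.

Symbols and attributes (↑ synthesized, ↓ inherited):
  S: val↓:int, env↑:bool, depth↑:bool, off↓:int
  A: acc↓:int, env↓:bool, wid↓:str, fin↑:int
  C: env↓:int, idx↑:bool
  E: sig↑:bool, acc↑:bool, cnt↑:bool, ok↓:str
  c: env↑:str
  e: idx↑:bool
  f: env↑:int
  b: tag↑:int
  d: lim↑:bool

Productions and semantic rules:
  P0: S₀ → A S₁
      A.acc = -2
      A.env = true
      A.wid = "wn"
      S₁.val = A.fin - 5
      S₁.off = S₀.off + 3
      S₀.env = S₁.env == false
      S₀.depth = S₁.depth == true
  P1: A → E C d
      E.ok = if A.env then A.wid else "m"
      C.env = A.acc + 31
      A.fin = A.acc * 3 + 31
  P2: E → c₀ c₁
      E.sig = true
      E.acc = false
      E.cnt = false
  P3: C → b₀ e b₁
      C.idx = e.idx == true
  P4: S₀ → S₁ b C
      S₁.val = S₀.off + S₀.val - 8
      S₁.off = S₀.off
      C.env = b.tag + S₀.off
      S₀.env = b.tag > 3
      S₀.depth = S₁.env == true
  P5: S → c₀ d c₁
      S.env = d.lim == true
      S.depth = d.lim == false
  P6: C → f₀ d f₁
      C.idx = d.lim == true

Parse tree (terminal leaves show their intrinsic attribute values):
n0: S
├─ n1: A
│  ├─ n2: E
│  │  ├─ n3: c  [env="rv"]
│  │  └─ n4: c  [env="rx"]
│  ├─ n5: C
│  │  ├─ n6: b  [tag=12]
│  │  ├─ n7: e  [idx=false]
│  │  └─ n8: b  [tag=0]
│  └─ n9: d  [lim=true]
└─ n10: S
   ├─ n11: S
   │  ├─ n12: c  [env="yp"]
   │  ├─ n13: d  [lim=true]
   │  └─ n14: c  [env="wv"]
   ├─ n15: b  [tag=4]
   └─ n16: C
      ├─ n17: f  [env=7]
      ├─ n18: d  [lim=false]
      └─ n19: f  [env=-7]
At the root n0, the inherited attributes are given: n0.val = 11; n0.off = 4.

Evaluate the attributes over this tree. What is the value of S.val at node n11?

19

1. n0.val = 11  [given at root]
2. n0.off = 4  [given at root]
3. n1.acc = -2  [-2]
4. n1.env = true  [true]
5. n1.wid = "wn"  ["wn"]
6. n2.ok = "wn"  [if A.env then A.wid else "m"]
7. n3.env = "rv"  [terminal]
8. n4.env = "rx"  [terminal]
9. n2.sig = true  [true]
10. n2.acc = false  [false]
11. n2.cnt = false  [false]
12. n5.env = 29  [A.acc + 31]
13. n6.tag = 12  [terminal]
14. n7.idx = false  [terminal]
15. n8.tag = 0  [terminal]
16. n5.idx = false  [e.idx == true]
17. n9.lim = true  [terminal]
18. n1.fin = 25  [A.acc * 3 + 31]
19. n10.val = 20  [A.fin - 5]
20. n10.off = 7  [S₀.off + 3]
21. n11.val = 19  [S₀.off + S₀.val - 8]
22. n11.off = 7  [S₀.off]
23. n12.env = "yp"  [terminal]
24. n13.lim = true  [terminal]
25. n14.env = "wv"  [terminal]
26. n11.env = true  [d.lim == true]
27. n11.depth = false  [d.lim == false]
28. n15.tag = 4  [terminal]
29. n16.env = 11  [b.tag + S₀.off]
30. n17.env = 7  [terminal]
31. n18.lim = false  [terminal]
32. n19.env = -7  [terminal]
33. n16.idx = false  [d.lim == true]
34. n10.env = true  [b.tag > 3]
35. n10.depth = true  [S₁.env == true]
36. n0.env = false  [S₁.env == false]
37. n0.depth = true  [S₁.depth == true]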